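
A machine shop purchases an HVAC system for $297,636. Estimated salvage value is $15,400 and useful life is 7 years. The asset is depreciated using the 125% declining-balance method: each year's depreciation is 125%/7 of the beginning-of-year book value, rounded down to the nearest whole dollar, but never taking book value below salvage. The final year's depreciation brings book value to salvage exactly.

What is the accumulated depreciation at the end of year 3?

$132,669

Depreciable base = $297,636 − $15,400 = $282,236.
Year 1: ⌊$297,636 × 125%/7⌋ = $53,149. Book value $244,487.
Year 2: ⌊$244,487 × 125%/7⌋ = $43,658. Book value $200,829.
Year 3: ⌊$200,829 × 125%/7⌋ = $35,862. Book value $164,967.
Accumulated through year 3 = $297,636 − $164,967 = $132,669.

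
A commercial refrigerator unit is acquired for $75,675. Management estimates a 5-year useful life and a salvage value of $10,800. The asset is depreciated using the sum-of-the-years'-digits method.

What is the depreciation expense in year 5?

Depreciable base = $75,675 − $10,800 = $64,875.
Sum of the years' digits = 5+4+3+2+1 = 15.
Year 1: $64,875 × 5/15 = $21,625. Book value $54,050.
Year 2: $64,875 × 4/15 = $17,300. Book value $36,750.
Year 3: $64,875 × 3/15 = $12,975. Book value $23,775.
Year 4: $64,875 × 2/15 = $8,650. Book value $15,125.
Year 5: $64,875 × 1/15 = $4,325. Book value $10,800.

$4,325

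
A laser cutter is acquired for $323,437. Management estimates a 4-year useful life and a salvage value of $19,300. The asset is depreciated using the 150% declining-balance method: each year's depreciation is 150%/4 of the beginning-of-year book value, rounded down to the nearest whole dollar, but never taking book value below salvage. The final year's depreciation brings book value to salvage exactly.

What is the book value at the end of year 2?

$126,344

Depreciable base = $323,437 − $19,300 = $304,137.
Year 1: ⌊$323,437 × 150%/4⌋ = $121,288. Book value $202,149.
Year 2: ⌊$202,149 × 150%/4⌋ = $75,805. Book value $126,344.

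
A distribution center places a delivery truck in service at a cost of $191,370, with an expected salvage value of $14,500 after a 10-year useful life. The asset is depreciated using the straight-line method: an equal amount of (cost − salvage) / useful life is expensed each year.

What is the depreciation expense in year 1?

Depreciable base = $191,370 − $14,500 = $176,870.
Annual expense = $176,870 / 10 = $17,687.

$17,687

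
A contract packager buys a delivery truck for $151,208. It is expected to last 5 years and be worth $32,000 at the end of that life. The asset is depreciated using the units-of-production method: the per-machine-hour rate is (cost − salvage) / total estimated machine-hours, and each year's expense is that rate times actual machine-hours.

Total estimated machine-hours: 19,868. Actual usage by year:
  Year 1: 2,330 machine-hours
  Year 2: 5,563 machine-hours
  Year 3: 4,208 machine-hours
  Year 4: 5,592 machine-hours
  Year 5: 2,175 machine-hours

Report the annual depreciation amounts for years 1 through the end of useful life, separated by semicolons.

Depreciable base = $151,208 − $32,000 = $119,208.
Rate = $119,208 / 19,868 machine-hours = $6 per machine-hour.
Year 1: 2,330 × $6 = $13,980. Book value $137,228.
Year 2: 5,563 × $6 = $33,378. Book value $103,850.
Year 3: 4,208 × $6 = $25,248. Book value $78,602.
Year 4: 5,592 × $6 = $33,552. Book value $45,050.
Year 5: 2,175 × $6 = $13,050. Book value $32,000.

$13,980; $33,378; $25,248; $33,552; $13,050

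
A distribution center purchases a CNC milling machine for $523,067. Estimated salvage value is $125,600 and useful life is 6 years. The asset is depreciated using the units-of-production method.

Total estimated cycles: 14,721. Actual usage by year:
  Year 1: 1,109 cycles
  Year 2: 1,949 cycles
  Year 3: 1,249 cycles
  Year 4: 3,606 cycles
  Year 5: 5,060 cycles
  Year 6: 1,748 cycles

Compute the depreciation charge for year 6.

$47,196

Depreciable base = $523,067 − $125,600 = $397,467.
Rate = $397,467 / 14,721 cycles = $27 per cycle.
Year 1: 1,109 × $27 = $29,943. Book value $493,124.
Year 2: 1,949 × $27 = $52,623. Book value $440,501.
Year 3: 1,249 × $27 = $33,723. Book value $406,778.
Year 4: 3,606 × $27 = $97,362. Book value $309,416.
Year 5: 5,060 × $27 = $136,620. Book value $172,796.
Year 6: 1,748 × $27 = $47,196. Book value $125,600.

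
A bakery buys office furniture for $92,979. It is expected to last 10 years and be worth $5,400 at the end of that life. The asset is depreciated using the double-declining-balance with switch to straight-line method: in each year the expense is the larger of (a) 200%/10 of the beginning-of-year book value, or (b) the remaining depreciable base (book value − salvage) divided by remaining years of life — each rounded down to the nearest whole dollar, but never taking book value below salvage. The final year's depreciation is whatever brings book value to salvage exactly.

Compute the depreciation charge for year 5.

$7,617

Depreciable base = $92,979 − $5,400 = $87,579.
Year 1: DB = ⌊$92,979 × 200%/10⌋ = $18,595; SL = ⌊$87,579/10⌋ = $8,757 → take DB $18,595. Book value $74,384.
Year 2: DB = ⌊$74,384 × 200%/10⌋ = $14,876; SL = ⌊$68,984/9⌋ = $7,664 → take DB $14,876. Book value $59,508.
Year 3: DB = ⌊$59,508 × 200%/10⌋ = $11,901; SL = ⌊$54,108/8⌋ = $6,763 → take DB $11,901. Book value $47,607.
Year 4: DB = ⌊$47,607 × 200%/10⌋ = $9,521; SL = ⌊$42,207/7⌋ = $6,029 → take DB $9,521. Book value $38,086.
Year 5: DB = ⌊$38,086 × 200%/10⌋ = $7,617; SL = ⌊$32,686/6⌋ = $5,447 → take DB $7,617. Book value $30,469.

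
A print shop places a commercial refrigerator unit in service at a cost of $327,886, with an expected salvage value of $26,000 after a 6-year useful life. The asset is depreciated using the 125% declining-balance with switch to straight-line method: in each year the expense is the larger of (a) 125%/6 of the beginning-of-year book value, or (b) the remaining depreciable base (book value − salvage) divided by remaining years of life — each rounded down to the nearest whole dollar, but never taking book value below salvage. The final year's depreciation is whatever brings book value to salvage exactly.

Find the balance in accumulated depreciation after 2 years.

Depreciable base = $327,886 − $26,000 = $301,886.
Year 1: DB = ⌊$327,886 × 125%/6⌋ = $68,309; SL = ⌊$301,886/6⌋ = $50,314 → take DB $68,309. Book value $259,577.
Year 2: DB = ⌊$259,577 × 125%/6⌋ = $54,078; SL = ⌊$233,577/5⌋ = $46,715 → take DB $54,078. Book value $205,499.
Accumulated through year 2 = $327,886 − $205,499 = $122,387.

$122,387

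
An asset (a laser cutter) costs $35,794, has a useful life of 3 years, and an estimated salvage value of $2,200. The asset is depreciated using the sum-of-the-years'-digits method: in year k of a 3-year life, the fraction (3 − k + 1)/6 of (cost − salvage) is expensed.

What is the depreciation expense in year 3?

Depreciable base = $35,794 − $2,200 = $33,594.
Sum of the years' digits = 3+2+1 = 6.
Year 1: $33,594 × 3/6 = $16,797. Book value $18,997.
Year 2: $33,594 × 2/6 = $11,198. Book value $7,799.
Year 3: $33,594 × 1/6 = $5,599. Book value $2,200.

$5,599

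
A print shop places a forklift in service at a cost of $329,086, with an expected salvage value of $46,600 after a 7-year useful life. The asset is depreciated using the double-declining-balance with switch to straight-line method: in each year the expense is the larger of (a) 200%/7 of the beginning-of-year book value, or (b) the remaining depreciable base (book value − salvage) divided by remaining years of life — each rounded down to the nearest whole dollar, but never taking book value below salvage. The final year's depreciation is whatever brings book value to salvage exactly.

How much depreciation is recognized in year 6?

Depreciable base = $329,086 − $46,600 = $282,486.
Year 1: DB = ⌊$329,086 × 200%/7⌋ = $94,024; SL = ⌊$282,486/7⌋ = $40,355 → take DB $94,024. Book value $235,062.
Year 2: DB = ⌊$235,062 × 200%/7⌋ = $67,160; SL = ⌊$188,462/6⌋ = $31,410 → take DB $67,160. Book value $167,902.
Year 3: DB = ⌊$167,902 × 200%/7⌋ = $47,972; SL = ⌊$121,302/5⌋ = $24,260 → take DB $47,972. Book value $119,930.
Year 4: DB = ⌊$119,930 × 200%/7⌋ = $34,265; SL = ⌊$73,330/4⌋ = $18,332 → take DB $34,265. Book value $85,665.
Year 5: DB = ⌊$85,665 × 200%/7⌋ = $24,475; SL = ⌊$39,065/3⌋ = $13,021 → take DB $24,475. Book value $61,190.
Year 6: DB = ⌊$61,190 × 200%/7⌋ = $17,482; SL = ⌊$14,590/2⌋ = $7,295 → take DB $17,482, capped at $14,590. Book value $46,600.

$14,590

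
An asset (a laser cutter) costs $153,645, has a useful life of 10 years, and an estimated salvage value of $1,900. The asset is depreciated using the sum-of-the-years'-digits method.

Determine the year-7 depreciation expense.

$11,036

Depreciable base = $153,645 − $1,900 = $151,745.
Sum of the years' digits = 10+9+8+7+6+5+4+3+2+1 = 55.
Year 1: $151,745 × 10/55 = $27,590. Book value $126,055.
Year 2: $151,745 × 9/55 = $24,831. Book value $101,224.
Year 3: $151,745 × 8/55 = $22,072. Book value $79,152.
Year 4: $151,745 × 7/55 = $19,313. Book value $59,839.
Year 5: $151,745 × 6/55 = $16,554. Book value $43,285.
Year 6: $151,745 × 5/55 = $13,795. Book value $29,490.
Year 7: $151,745 × 4/55 = $11,036. Book value $18,454.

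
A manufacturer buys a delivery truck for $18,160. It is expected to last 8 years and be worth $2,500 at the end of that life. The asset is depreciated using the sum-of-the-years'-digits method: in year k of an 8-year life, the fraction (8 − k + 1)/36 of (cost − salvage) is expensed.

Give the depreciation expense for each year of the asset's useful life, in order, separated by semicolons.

Depreciable base = $18,160 − $2,500 = $15,660.
Sum of the years' digits = 8+7+6+5+4+3+2+1 = 36.
Year 1: $15,660 × 8/36 = $3,480. Book value $14,680.
Year 2: $15,660 × 7/36 = $3,045. Book value $11,635.
Year 3: $15,660 × 6/36 = $2,610. Book value $9,025.
Year 4: $15,660 × 5/36 = $2,175. Book value $6,850.
Year 5: $15,660 × 4/36 = $1,740. Book value $5,110.
Year 6: $15,660 × 3/36 = $1,305. Book value $3,805.
Year 7: $15,660 × 2/36 = $870. Book value $2,935.
Year 8: $15,660 × 1/36 = $435. Book value $2,500.

$3,480; $3,045; $2,610; $2,175; $1,740; $1,305; $870; $435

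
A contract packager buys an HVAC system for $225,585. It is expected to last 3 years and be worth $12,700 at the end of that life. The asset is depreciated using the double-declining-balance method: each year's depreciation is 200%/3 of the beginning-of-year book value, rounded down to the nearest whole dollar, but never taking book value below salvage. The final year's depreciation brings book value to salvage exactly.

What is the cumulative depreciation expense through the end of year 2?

$200,520

Depreciable base = $225,585 − $12,700 = $212,885.
Year 1: ⌊$225,585 × 200%/3⌋ = $150,390. Book value $75,195.
Year 2: ⌊$75,195 × 200%/3⌋ = $50,130. Book value $25,065.
Accumulated through year 2 = $225,585 − $25,065 = $200,520.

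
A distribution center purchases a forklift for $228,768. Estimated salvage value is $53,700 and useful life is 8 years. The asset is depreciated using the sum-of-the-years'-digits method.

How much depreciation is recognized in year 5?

$19,452

Depreciable base = $228,768 − $53,700 = $175,068.
Sum of the years' digits = 8+7+6+5+4+3+2+1 = 36.
Year 1: $175,068 × 8/36 = $38,904. Book value $189,864.
Year 2: $175,068 × 7/36 = $34,041. Book value $155,823.
Year 3: $175,068 × 6/36 = $29,178. Book value $126,645.
Year 4: $175,068 × 5/36 = $24,315. Book value $102,330.
Year 5: $175,068 × 4/36 = $19,452. Book value $82,878.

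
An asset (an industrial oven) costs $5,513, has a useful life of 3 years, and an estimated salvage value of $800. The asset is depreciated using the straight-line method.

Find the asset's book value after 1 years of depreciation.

$3,942

Depreciable base = $5,513 − $800 = $4,713.
Annual expense = $4,713 / 3 = $1,571.
End of year 1: book value $3,942.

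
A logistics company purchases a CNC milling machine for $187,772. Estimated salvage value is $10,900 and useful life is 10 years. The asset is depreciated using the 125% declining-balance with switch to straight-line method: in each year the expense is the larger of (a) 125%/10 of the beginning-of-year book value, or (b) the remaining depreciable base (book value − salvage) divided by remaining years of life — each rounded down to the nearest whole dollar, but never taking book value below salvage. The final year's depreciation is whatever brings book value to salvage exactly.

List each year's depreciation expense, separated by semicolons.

Depreciable base = $187,772 − $10,900 = $176,872.
Year 1: DB = ⌊$187,772 × 125%/10⌋ = $23,471; SL = ⌊$176,872/10⌋ = $17,687 → take DB $23,471. Book value $164,301.
Year 2: DB = ⌊$164,301 × 125%/10⌋ = $20,537; SL = ⌊$153,401/9⌋ = $17,044 → take DB $20,537. Book value $143,764.
Year 3: DB = ⌊$143,764 × 125%/10⌋ = $17,970; SL = ⌊$132,864/8⌋ = $16,608 → take DB $17,970. Book value $125,794.
Year 4: DB = ⌊$125,794 × 125%/10⌋ = $15,724; SL = ⌊$114,894/7⌋ = $16,413 → take SL $16,413. Book value $109,381.
Year 5: DB = ⌊$109,381 × 125%/10⌋ = $13,672; SL = ⌊$98,481/6⌋ = $16,413 → take SL $16,413. Book value $92,968.
Year 6: DB = ⌊$92,968 × 125%/10⌋ = $11,621; SL = ⌊$82,068/5⌋ = $16,413 → take SL $16,413. Book value $76,555.
Year 7: DB = ⌊$76,555 × 125%/10⌋ = $9,569; SL = ⌊$65,655/4⌋ = $16,413 → take SL $16,413. Book value $60,142.
Year 8: DB = ⌊$60,142 × 125%/10⌋ = $7,517; SL = ⌊$49,242/3⌋ = $16,414 → take SL $16,414. Book value $43,728.
Year 9: DB = ⌊$43,728 × 125%/10⌋ = $5,466; SL = ⌊$32,828/2⌋ = $16,414 → take SL $16,414. Book value $27,314.
Year 10 (final): $27,314 − $10,900 = $16,414. Book value $10,900.

$23,471; $20,537; $17,970; $16,413; $16,413; $16,413; $16,413; $16,414; $16,414; $16,414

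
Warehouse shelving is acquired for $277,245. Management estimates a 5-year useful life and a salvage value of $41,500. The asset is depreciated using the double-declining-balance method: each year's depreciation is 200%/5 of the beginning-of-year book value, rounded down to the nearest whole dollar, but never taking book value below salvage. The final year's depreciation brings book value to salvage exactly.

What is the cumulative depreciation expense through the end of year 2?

$177,436

Depreciable base = $277,245 − $41,500 = $235,745.
Year 1: ⌊$277,245 × 200%/5⌋ = $110,898. Book value $166,347.
Year 2: ⌊$166,347 × 200%/5⌋ = $66,538. Book value $99,809.
Accumulated through year 2 = $277,245 − $99,809 = $177,436.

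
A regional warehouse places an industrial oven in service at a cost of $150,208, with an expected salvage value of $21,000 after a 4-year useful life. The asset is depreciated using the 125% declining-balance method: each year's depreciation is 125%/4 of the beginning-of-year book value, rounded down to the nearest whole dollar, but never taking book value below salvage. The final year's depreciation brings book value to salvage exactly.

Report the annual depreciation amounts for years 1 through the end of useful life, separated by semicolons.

Depreciable base = $150,208 − $21,000 = $129,208.
Year 1: ⌊$150,208 × 125%/4⌋ = $46,940. Book value $103,268.
Year 2: ⌊$103,268 × 125%/4⌋ = $32,271. Book value $70,997.
Year 3: ⌊$70,997 × 125%/4⌋ = $22,186. Book value $48,811.
Year 4 (final): $48,811 − $21,000 = $27,811. Book value $21,000.

$46,940; $32,271; $22,186; $27,811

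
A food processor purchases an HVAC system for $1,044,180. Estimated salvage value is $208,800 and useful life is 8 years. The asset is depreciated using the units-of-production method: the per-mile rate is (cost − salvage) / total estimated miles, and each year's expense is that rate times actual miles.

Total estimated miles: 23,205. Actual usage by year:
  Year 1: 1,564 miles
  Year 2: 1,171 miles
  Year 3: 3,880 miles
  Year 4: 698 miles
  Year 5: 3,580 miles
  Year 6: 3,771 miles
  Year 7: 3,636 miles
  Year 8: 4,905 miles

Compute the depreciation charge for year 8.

Depreciable base = $1,044,180 − $208,800 = $835,380.
Rate = $835,380 / 23,205 miles = $36 per mile.
Year 1: 1,564 × $36 = $56,304. Book value $987,876.
Year 2: 1,171 × $36 = $42,156. Book value $945,720.
Year 3: 3,880 × $36 = $139,680. Book value $806,040.
Year 4: 698 × $36 = $25,128. Book value $780,912.
Year 5: 3,580 × $36 = $128,880. Book value $652,032.
Year 6: 3,771 × $36 = $135,756. Book value $516,276.
Year 7: 3,636 × $36 = $130,896. Book value $385,380.
Year 8: 4,905 × $36 = $176,580. Book value $208,800.

$176,580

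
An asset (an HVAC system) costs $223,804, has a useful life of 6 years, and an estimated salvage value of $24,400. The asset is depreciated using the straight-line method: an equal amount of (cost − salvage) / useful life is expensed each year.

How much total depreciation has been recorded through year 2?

$66,468

Depreciable base = $223,804 − $24,400 = $199,404.
Annual expense = $199,404 / 6 = $33,234.
End of year 1: book value $190,570.
End of year 2: book value $157,336.
Accumulated through year 2 = $223,804 − $157,336 = $66,468.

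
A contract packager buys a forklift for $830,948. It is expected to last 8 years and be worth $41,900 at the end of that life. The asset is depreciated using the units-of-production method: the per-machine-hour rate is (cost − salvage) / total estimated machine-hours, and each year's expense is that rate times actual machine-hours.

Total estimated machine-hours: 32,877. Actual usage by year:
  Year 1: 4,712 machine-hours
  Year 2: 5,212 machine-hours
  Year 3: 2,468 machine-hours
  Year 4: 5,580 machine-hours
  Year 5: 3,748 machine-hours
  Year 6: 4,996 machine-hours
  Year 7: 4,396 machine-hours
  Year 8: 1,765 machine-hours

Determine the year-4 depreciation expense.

Depreciable base = $830,948 − $41,900 = $789,048.
Rate = $789,048 / 32,877 machine-hours = $24 per machine-hour.
Year 1: 4,712 × $24 = $113,088. Book value $717,860.
Year 2: 5,212 × $24 = $125,088. Book value $592,772.
Year 3: 2,468 × $24 = $59,232. Book value $533,540.
Year 4: 5,580 × $24 = $133,920. Book value $399,620.

$133,920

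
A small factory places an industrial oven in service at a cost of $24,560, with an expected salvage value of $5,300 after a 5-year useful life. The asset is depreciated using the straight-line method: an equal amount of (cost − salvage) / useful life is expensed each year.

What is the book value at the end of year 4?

$9,152

Depreciable base = $24,560 − $5,300 = $19,260.
Annual expense = $19,260 / 5 = $3,852.
End of year 1: book value $20,708.
End of year 2: book value $16,856.
End of year 3: book value $13,004.
End of year 4: book value $9,152.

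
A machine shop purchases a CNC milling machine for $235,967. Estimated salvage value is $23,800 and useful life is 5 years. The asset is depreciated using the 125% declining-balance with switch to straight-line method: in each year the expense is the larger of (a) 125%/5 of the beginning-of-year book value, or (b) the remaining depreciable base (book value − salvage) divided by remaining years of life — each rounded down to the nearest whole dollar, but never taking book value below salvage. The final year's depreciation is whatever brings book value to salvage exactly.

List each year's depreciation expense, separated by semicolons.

$58,991; $44,244; $36,310; $36,311; $36,311

Depreciable base = $235,967 − $23,800 = $212,167.
Year 1: DB = ⌊$235,967 × 125%/5⌋ = $58,991; SL = ⌊$212,167/5⌋ = $42,433 → take DB $58,991. Book value $176,976.
Year 2: DB = ⌊$176,976 × 125%/5⌋ = $44,244; SL = ⌊$153,176/4⌋ = $38,294 → take DB $44,244. Book value $132,732.
Year 3: DB = ⌊$132,732 × 125%/5⌋ = $33,183; SL = ⌊$108,932/3⌋ = $36,310 → take SL $36,310. Book value $96,422.
Year 4: DB = ⌊$96,422 × 125%/5⌋ = $24,105; SL = ⌊$72,622/2⌋ = $36,311 → take SL $36,311. Book value $60,111.
Year 5 (final): $60,111 − $23,800 = $36,311. Book value $23,800.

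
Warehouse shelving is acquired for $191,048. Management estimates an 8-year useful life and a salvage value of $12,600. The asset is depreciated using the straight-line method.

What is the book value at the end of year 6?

Depreciable base = $191,048 − $12,600 = $178,448.
Annual expense = $178,448 / 8 = $22,306.
End of year 1: book value $168,742.
End of year 2: book value $146,436.
End of year 3: book value $124,130.
End of year 4: book value $101,824.
End of year 5: book value $79,518.
End of year 6: book value $57,212.

$57,212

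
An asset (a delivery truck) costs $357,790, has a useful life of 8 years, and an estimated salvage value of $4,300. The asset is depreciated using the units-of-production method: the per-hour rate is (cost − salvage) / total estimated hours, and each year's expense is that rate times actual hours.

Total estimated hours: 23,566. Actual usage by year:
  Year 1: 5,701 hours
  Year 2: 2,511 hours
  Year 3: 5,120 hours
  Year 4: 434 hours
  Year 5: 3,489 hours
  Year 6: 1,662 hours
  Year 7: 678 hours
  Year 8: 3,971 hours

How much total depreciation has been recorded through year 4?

$206,490

Depreciable base = $357,790 − $4,300 = $353,490.
Rate = $353,490 / 23,566 hours = $15 per hour.
Year 1: 5,701 × $15 = $85,515. Book value $272,275.
Year 2: 2,511 × $15 = $37,665. Book value $234,610.
Year 3: 5,120 × $15 = $76,800. Book value $157,810.
Year 4: 434 × $15 = $6,510. Book value $151,300.
Accumulated through year 4 = $357,790 − $151,300 = $206,490.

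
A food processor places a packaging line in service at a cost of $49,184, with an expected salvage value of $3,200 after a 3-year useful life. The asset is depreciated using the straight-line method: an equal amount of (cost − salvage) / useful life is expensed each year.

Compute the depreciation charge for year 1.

$15,328

Depreciable base = $49,184 − $3,200 = $45,984.
Annual expense = $45,984 / 3 = $15,328.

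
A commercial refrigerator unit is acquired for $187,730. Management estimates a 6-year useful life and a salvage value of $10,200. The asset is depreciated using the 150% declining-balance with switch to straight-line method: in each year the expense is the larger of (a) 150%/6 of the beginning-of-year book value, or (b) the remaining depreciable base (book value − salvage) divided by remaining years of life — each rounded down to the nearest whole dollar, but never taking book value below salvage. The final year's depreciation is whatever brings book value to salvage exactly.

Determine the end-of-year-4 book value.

Depreciable base = $187,730 − $10,200 = $177,530.
Year 1: DB = ⌊$187,730 × 150%/6⌋ = $46,932; SL = ⌊$177,530/6⌋ = $29,588 → take DB $46,932. Book value $140,798.
Year 2: DB = ⌊$140,798 × 150%/6⌋ = $35,199; SL = ⌊$130,598/5⌋ = $26,119 → take DB $35,199. Book value $105,599.
Year 3: DB = ⌊$105,599 × 150%/6⌋ = $26,399; SL = ⌊$95,399/4⌋ = $23,849 → take DB $26,399. Book value $79,200.
Year 4: DB = ⌊$79,200 × 150%/6⌋ = $19,800; SL = ⌊$69,000/3⌋ = $23,000 → take SL $23,000. Book value $56,200.

$56,200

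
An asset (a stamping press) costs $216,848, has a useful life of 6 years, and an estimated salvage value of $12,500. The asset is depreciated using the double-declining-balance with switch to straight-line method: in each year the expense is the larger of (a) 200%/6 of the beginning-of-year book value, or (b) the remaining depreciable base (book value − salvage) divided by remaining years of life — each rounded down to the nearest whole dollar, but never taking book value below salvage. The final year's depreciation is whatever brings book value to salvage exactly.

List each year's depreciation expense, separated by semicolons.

Depreciable base = $216,848 − $12,500 = $204,348.
Year 1: DB = ⌊$216,848 × 200%/6⌋ = $72,282; SL = ⌊$204,348/6⌋ = $34,058 → take DB $72,282. Book value $144,566.
Year 2: DB = ⌊$144,566 × 200%/6⌋ = $48,188; SL = ⌊$132,066/5⌋ = $26,413 → take DB $48,188. Book value $96,378.
Year 3: DB = ⌊$96,378 × 200%/6⌋ = $32,126; SL = ⌊$83,878/4⌋ = $20,969 → take DB $32,126. Book value $64,252.
Year 4: DB = ⌊$64,252 × 200%/6⌋ = $21,417; SL = ⌊$51,752/3⌋ = $17,250 → take DB $21,417. Book value $42,835.
Year 5: DB = ⌊$42,835 × 200%/6⌋ = $14,278; SL = ⌊$30,335/2⌋ = $15,167 → take SL $15,167. Book value $27,668.
Year 6 (final): $27,668 − $12,500 = $15,168. Book value $12,500.

$72,282; $48,188; $32,126; $21,417; $15,167; $15,168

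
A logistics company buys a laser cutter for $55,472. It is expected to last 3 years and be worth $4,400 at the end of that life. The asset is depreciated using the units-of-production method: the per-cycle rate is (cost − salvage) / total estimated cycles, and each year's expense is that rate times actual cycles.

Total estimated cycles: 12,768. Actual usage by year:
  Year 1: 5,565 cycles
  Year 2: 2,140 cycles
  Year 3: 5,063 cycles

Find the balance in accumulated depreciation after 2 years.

$30,820

Depreciable base = $55,472 − $4,400 = $51,072.
Rate = $51,072 / 12,768 cycles = $4 per cycle.
Year 1: 5,565 × $4 = $22,260. Book value $33,212.
Year 2: 2,140 × $4 = $8,560. Book value $24,652.
Accumulated through year 2 = $55,472 − $24,652 = $30,820.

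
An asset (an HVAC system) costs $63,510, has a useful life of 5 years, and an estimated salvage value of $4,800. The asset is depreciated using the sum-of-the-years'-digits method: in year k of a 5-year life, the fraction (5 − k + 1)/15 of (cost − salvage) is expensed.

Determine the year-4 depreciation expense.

$7,828

Depreciable base = $63,510 − $4,800 = $58,710.
Sum of the years' digits = 5+4+3+2+1 = 15.
Year 1: $58,710 × 5/15 = $19,570. Book value $43,940.
Year 2: $58,710 × 4/15 = $15,656. Book value $28,284.
Year 3: $58,710 × 3/15 = $11,742. Book value $16,542.
Year 4: $58,710 × 2/15 = $7,828. Book value $8,714.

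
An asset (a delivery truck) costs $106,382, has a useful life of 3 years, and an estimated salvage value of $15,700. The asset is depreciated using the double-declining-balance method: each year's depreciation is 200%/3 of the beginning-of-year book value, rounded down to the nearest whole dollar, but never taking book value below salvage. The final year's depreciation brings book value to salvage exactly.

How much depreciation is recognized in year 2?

$19,761

Depreciable base = $106,382 − $15,700 = $90,682.
Year 1: ⌊$106,382 × 200%/3⌋ = $70,921. Book value $35,461.
Year 2: ⌊$35,461 × 200%/3⌋ = $23,640, capped at $19,761. Book value $15,700.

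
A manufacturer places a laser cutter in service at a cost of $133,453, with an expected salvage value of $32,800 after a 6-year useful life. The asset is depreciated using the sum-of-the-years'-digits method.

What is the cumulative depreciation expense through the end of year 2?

$52,723

Depreciable base = $133,453 − $32,800 = $100,653.
Sum of the years' digits = 6+5+4+3+2+1 = 21.
Year 1: $100,653 × 6/21 = $28,758. Book value $104,695.
Year 2: $100,653 × 5/21 = $23,965. Book value $80,730.
Accumulated through year 2 = $133,453 − $80,730 = $52,723.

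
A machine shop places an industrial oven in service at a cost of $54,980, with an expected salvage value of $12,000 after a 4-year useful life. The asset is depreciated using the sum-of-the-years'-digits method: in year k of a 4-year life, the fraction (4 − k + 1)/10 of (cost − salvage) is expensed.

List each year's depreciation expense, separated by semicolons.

Depreciable base = $54,980 − $12,000 = $42,980.
Sum of the years' digits = 4+3+2+1 = 10.
Year 1: $42,980 × 4/10 = $17,192. Book value $37,788.
Year 2: $42,980 × 3/10 = $12,894. Book value $24,894.
Year 3: $42,980 × 2/10 = $8,596. Book value $16,298.
Year 4: $42,980 × 1/10 = $4,298. Book value $12,000.

$17,192; $12,894; $8,596; $4,298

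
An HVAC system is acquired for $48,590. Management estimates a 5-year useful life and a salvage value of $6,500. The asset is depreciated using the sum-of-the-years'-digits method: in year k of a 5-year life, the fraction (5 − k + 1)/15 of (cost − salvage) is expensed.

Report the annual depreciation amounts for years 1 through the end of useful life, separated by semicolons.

$14,030; $11,224; $8,418; $5,612; $2,806

Depreciable base = $48,590 − $6,500 = $42,090.
Sum of the years' digits = 5+4+3+2+1 = 15.
Year 1: $42,090 × 5/15 = $14,030. Book value $34,560.
Year 2: $42,090 × 4/15 = $11,224. Book value $23,336.
Year 3: $42,090 × 3/15 = $8,418. Book value $14,918.
Year 4: $42,090 × 2/15 = $5,612. Book value $9,306.
Year 5: $42,090 × 1/15 = $2,806. Book value $6,500.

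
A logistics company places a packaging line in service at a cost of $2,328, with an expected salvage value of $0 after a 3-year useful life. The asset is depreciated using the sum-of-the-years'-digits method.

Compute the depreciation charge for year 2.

Depreciable base = $2,328 − $0 = $2,328.
Sum of the years' digits = 3+2+1 = 6.
Year 1: $2,328 × 3/6 = $1,164. Book value $1,164.
Year 2: $2,328 × 2/6 = $776. Book value $388.

$776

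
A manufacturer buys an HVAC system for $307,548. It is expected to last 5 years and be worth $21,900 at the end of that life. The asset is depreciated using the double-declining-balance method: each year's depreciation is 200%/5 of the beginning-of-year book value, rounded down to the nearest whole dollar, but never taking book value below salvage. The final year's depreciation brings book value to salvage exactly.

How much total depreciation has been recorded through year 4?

Depreciable base = $307,548 − $21,900 = $285,648.
Year 1: ⌊$307,548 × 200%/5⌋ = $123,019. Book value $184,529.
Year 2: ⌊$184,529 × 200%/5⌋ = $73,811. Book value $110,718.
Year 3: ⌊$110,718 × 200%/5⌋ = $44,287. Book value $66,431.
Year 4: ⌊$66,431 × 200%/5⌋ = $26,572. Book value $39,859.
Accumulated through year 4 = $307,548 − $39,859 = $267,689.

$267,689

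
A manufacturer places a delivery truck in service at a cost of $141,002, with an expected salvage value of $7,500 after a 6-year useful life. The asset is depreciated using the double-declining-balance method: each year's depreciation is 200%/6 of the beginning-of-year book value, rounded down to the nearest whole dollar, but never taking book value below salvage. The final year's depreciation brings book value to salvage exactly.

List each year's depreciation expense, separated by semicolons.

$47,000; $31,334; $20,889; $13,926; $9,284; $11,069

Depreciable base = $141,002 − $7,500 = $133,502.
Year 1: ⌊$141,002 × 200%/6⌋ = $47,000. Book value $94,002.
Year 2: ⌊$94,002 × 200%/6⌋ = $31,334. Book value $62,668.
Year 3: ⌊$62,668 × 200%/6⌋ = $20,889. Book value $41,779.
Year 4: ⌊$41,779 × 200%/6⌋ = $13,926. Book value $27,853.
Year 5: ⌊$27,853 × 200%/6⌋ = $9,284. Book value $18,569.
Year 6 (final): $18,569 − $7,500 = $11,069. Book value $7,500.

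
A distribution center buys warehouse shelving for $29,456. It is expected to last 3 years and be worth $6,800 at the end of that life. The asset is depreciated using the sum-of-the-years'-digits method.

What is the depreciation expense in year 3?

$3,776

Depreciable base = $29,456 − $6,800 = $22,656.
Sum of the years' digits = 3+2+1 = 6.
Year 1: $22,656 × 3/6 = $11,328. Book value $18,128.
Year 2: $22,656 × 2/6 = $7,552. Book value $10,576.
Year 3: $22,656 × 1/6 = $3,776. Book value $6,800.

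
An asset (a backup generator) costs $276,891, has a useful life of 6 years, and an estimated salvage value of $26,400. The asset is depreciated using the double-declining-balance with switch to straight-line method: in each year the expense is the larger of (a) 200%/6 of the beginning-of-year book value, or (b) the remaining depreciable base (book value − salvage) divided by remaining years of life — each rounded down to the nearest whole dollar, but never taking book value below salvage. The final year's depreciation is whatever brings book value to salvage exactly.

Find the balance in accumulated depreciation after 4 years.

$222,196

Depreciable base = $276,891 − $26,400 = $250,491.
Year 1: DB = ⌊$276,891 × 200%/6⌋ = $92,297; SL = ⌊$250,491/6⌋ = $41,748 → take DB $92,297. Book value $184,594.
Year 2: DB = ⌊$184,594 × 200%/6⌋ = $61,531; SL = ⌊$158,194/5⌋ = $31,638 → take DB $61,531. Book value $123,063.
Year 3: DB = ⌊$123,063 × 200%/6⌋ = $41,021; SL = ⌊$96,663/4⌋ = $24,165 → take DB $41,021. Book value $82,042.
Year 4: DB = ⌊$82,042 × 200%/6⌋ = $27,347; SL = ⌊$55,642/3⌋ = $18,547 → take DB $27,347. Book value $54,695.
Accumulated through year 4 = $276,891 − $54,695 = $222,196.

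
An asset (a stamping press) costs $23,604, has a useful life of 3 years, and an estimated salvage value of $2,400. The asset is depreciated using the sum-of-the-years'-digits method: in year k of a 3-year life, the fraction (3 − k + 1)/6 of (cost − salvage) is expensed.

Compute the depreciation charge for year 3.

Depreciable base = $23,604 − $2,400 = $21,204.
Sum of the years' digits = 3+2+1 = 6.
Year 1: $21,204 × 3/6 = $10,602. Book value $13,002.
Year 2: $21,204 × 2/6 = $7,068. Book value $5,934.
Year 3: $21,204 × 1/6 = $3,534. Book value $2,400.

$3,534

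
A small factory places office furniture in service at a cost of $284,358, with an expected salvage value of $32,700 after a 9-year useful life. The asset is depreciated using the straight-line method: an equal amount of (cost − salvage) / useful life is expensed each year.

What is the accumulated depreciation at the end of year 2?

$55,924

Depreciable base = $284,358 − $32,700 = $251,658.
Annual expense = $251,658 / 9 = $27,962.
End of year 1: book value $256,396.
End of year 2: book value $228,434.
Accumulated through year 2 = $284,358 − $228,434 = $55,924.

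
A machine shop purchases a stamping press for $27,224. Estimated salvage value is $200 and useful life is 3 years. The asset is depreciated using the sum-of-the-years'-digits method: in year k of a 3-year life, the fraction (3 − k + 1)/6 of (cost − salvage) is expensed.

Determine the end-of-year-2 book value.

$4,704

Depreciable base = $27,224 − $200 = $27,024.
Sum of the years' digits = 3+2+1 = 6.
Year 1: $27,024 × 3/6 = $13,512. Book value $13,712.
Year 2: $27,024 × 2/6 = $9,008. Book value $4,704.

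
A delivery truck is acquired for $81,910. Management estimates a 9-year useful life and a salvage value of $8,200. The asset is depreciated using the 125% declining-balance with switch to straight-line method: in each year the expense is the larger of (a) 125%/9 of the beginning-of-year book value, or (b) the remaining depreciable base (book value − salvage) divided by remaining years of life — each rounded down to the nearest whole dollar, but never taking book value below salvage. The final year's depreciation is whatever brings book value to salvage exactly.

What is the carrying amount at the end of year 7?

$22,902

Depreciable base = $81,910 − $8,200 = $73,710.
Year 1: DB = ⌊$81,910 × 125%/9⌋ = $11,376; SL = ⌊$73,710/9⌋ = $8,190 → take DB $11,376. Book value $70,534.
Year 2: DB = ⌊$70,534 × 125%/9⌋ = $9,796; SL = ⌊$62,334/8⌋ = $7,791 → take DB $9,796. Book value $60,738.
Year 3: DB = ⌊$60,738 × 125%/9⌋ = $8,435; SL = ⌊$52,538/7⌋ = $7,505 → take DB $8,435. Book value $52,303.
Year 4: DB = ⌊$52,303 × 125%/9⌋ = $7,264; SL = ⌊$44,103/6⌋ = $7,350 → take SL $7,350. Book value $44,953.
Year 5: DB = ⌊$44,953 × 125%/9⌋ = $6,243; SL = ⌊$36,753/5⌋ = $7,350 → take SL $7,350. Book value $37,603.
Year 6: DB = ⌊$37,603 × 125%/9⌋ = $5,222; SL = ⌊$29,403/4⌋ = $7,350 → take SL $7,350. Book value $30,253.
Year 7: DB = ⌊$30,253 × 125%/9⌋ = $4,201; SL = ⌊$22,053/3⌋ = $7,351 → take SL $7,351. Book value $22,902.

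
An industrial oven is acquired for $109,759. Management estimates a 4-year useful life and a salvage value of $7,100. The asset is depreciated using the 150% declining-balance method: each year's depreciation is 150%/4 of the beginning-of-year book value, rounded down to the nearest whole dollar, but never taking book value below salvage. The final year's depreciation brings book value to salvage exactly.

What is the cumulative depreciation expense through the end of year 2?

$66,884

Depreciable base = $109,759 − $7,100 = $102,659.
Year 1: ⌊$109,759 × 150%/4⌋ = $41,159. Book value $68,600.
Year 2: ⌊$68,600 × 150%/4⌋ = $25,725. Book value $42,875.
Accumulated through year 2 = $109,759 − $42,875 = $66,884.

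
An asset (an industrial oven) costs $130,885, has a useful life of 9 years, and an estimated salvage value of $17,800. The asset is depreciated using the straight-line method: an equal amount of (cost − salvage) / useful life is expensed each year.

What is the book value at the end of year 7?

$42,930

Depreciable base = $130,885 − $17,800 = $113,085.
Annual expense = $113,085 / 9 = $12,565.
End of year 1: book value $118,320.
End of year 2: book value $105,755.
End of year 3: book value $93,190.
End of year 4: book value $80,625.
End of year 5: book value $68,060.
End of year 6: book value $55,495.
End of year 7: book value $42,930.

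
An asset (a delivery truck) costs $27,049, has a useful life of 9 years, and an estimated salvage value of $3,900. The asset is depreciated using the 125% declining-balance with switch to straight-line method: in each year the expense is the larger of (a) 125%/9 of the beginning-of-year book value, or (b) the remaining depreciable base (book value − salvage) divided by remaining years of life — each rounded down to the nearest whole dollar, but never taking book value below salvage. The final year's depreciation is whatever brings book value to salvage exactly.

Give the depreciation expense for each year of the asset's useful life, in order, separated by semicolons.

$3,756; $3,235; $2,785; $2,399; $2,194; $2,195; $2,195; $2,195; $2,195

Depreciable base = $27,049 − $3,900 = $23,149.
Year 1: DB = ⌊$27,049 × 125%/9⌋ = $3,756; SL = ⌊$23,149/9⌋ = $2,572 → take DB $3,756. Book value $23,293.
Year 2: DB = ⌊$23,293 × 125%/9⌋ = $3,235; SL = ⌊$19,393/8⌋ = $2,424 → take DB $3,235. Book value $20,058.
Year 3: DB = ⌊$20,058 × 125%/9⌋ = $2,785; SL = ⌊$16,158/7⌋ = $2,308 → take DB $2,785. Book value $17,273.
Year 4: DB = ⌊$17,273 × 125%/9⌋ = $2,399; SL = ⌊$13,373/6⌋ = $2,228 → take DB $2,399. Book value $14,874.
Year 5: DB = ⌊$14,874 × 125%/9⌋ = $2,065; SL = ⌊$10,974/5⌋ = $2,194 → take SL $2,194. Book value $12,680.
Year 6: DB = ⌊$12,680 × 125%/9⌋ = $1,761; SL = ⌊$8,780/4⌋ = $2,195 → take SL $2,195. Book value $10,485.
Year 7: DB = ⌊$10,485 × 125%/9⌋ = $1,456; SL = ⌊$6,585/3⌋ = $2,195 → take SL $2,195. Book value $8,290.
Year 8: DB = ⌊$8,290 × 125%/9⌋ = $1,151; SL = ⌊$4,390/2⌋ = $2,195 → take SL $2,195. Book value $6,095.
Year 9 (final): $6,095 − $3,900 = $2,195. Book value $3,900.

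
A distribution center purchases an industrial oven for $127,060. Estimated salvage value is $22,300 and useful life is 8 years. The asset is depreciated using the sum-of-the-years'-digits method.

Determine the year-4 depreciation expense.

$14,550

Depreciable base = $127,060 − $22,300 = $104,760.
Sum of the years' digits = 8+7+6+5+4+3+2+1 = 36.
Year 1: $104,760 × 8/36 = $23,280. Book value $103,780.
Year 2: $104,760 × 7/36 = $20,370. Book value $83,410.
Year 3: $104,760 × 6/36 = $17,460. Book value $65,950.
Year 4: $104,760 × 5/36 = $14,550. Book value $51,400.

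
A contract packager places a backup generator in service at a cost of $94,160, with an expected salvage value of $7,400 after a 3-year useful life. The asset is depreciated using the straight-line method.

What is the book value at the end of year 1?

$65,240

Depreciable base = $94,160 − $7,400 = $86,760.
Annual expense = $86,760 / 3 = $28,920.
End of year 1: book value $65,240.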